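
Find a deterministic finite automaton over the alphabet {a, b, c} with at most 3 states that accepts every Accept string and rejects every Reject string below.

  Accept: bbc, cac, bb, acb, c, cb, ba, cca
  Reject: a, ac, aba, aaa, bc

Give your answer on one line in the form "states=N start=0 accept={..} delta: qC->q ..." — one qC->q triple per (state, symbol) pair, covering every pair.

states=3 start=0 accept={0,2} delta: 0a->1 0b->1 0c->2 1a->0 1b->0 1c->1 2a->0 2b->0 2c->1

Fold the examples into a partial DFA from state 0: repeatedly fix the first undefined (state, symbol) met by the shortest-then-alphabetical prefix, trying targets in increasing order and rejecting any under which an Accept and a Reject string meet in one state with the same remainder; add a state when all current targets are rejected. Accepting states are where Accept strings end.
a: 0a undefined. 0a->0: no, c/ac meet in 0 with "c" left. Open state 1: 0a->1.
b: 0b undefined. 0b->0: no, bbc/bc meet in 0 with "c" left. 0b->1: ok.
c: 0c undefined. 0c->0: no, cac/ac meet in 1 with "c" left. 0c->1: no, c/a meet in 1. Open state 2: 0c->2.
aa: 1a undefined. 1a->0: ok.
ab: 1b undefined. 1b->0: ok.
ac: 1c undefined. 1c->0: no, bb/ac meet in 0. 1c->1: ok.
ca: 2a undefined. 2a->0: ok.
cb: 2b undefined. 2b->0: ok.
cc: 2c undefined. 2c->0: no, cca/a meet in 1. 2c->1: ok.
All examples now run through 3 states with every (state, symbol) defined. Accept strings end in {0,2}, Reject strings end in {1}; accept={0,2}.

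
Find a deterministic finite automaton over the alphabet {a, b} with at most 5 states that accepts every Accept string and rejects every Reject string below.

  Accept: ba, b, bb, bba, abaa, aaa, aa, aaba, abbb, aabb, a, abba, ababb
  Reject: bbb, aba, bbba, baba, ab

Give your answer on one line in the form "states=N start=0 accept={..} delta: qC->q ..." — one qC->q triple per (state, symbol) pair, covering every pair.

states=5 start=0 accept={0,1,2} delta: 0a->1 0b->2 1a->0 1b->3 2a->1 2b->1 3a->4 3b->0 4a->0 4b->0

Grow the machine one transition at a time. Run the examples from 0; the earliest place one falls off (shortest prefix, ties alphabetical) gets sent to the lowest-numbered state that keeps every Accept/Reject pair distinguishable — a pair clashes when both reach the same state with identical unread suffix — and to a fresh state only if none does.
a: 0a undefined. 0a->0: no, ba/aba meet in 0 with "ba" left. Open state 1: 0a->1.
b: 0b undefined. 0b->0: no, ba/bbba meet in 1. 0b->1: no, bb/ab meet in 1 with "b" left. Open state 2: 0b->2.
aa: 1a undefined. 1a->0: ok.
ab: 1b undefined. 1b->0: no, abaa/ab meet in 0. 1b->1: no, abaa/ab meet in 1. 1b->2: no, ba/aba meet in 2 with "a" left. Open state 3: 1b->3.
ba: 2a undefined. 2a->0: no, ba/baba meet in 0. 2a->1: ok.
bb: 2b undefined. 2b->0: no, ba/bbba meet in 1. 2b->1: ok.
aba: 3a undefined. 3a->0: no, bba/aba meet in 0. 3a->1: no, ba/aba meet in 1. 3a->2: no, b/aba meet in 2. 3a->3: no, abaa/bbb meet in 3. Open state 4: 3a->4.
abb: 3b undefined. 3b->0: ok.
abaa: 4a undefined. 4a->0: ok.
abab: 4b undefined. 4b->0: ok.
All examples now run through 5 states with every (state, symbol) defined. Accept strings end in {0,1,2}, Reject strings end in {3,4}; accept={0,1,2}.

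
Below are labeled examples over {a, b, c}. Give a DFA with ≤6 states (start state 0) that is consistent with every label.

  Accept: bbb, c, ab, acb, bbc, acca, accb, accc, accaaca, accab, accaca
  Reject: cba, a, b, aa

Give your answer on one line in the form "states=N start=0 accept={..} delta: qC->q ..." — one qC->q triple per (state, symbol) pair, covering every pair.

Fold the examples into a partial DFA from state 0: repeatedly fix the first undefined (state, symbol) met by the shortest-then-alphabetical prefix, trying targets in increasing order and rejecting any under which an Accept and a Reject string meet in one state with the same remainder; add a state when all current targets are rejected. Accepting states are where Accept strings end.
a: 0a undefined. 0a->0: no, ab/b meet in 0 with "b" left. Open state 1: 0a->1.
b: 0b undefined. 0b->0: no, bbb/b meet in 0. 0b->1: ok.
c: 0c undefined. 0c->0: ok.
aa: 1a undefined. 1a->0: no, c/cba meet in 0. 1a->1: ok.
ab: 1b undefined. 1b->0: no, bbb/cba meet in 1. 1b->1: no, bbb/cba meet in 1. Open state 2: 1b->2.
ac: 1c undefined. 1c->0: no, acb/cba meet in 1. 1c->1: no, acca/cba meet in 1. 1c->2: ok.
acb: 2b undefined. 2b->0: ok.
acc: 2c undefined. 2c->0: no, acca/cba meet in 1. 2c->1: no, bbc/cba meet in 1. 2c->2: ok.
acca: 2a undefined. 2a->0: no, accab/cba meet in 1. 2a->1: no, acca/cba meet in 1. 2a->2: ok.
All examples now run through 3 states with every (state, symbol) defined. Accept strings end in {0,2}, Reject strings end in {1}; accept={0,2}.

states=3 start=0 accept={0,2} delta: 0a->1 0b->1 0c->0 1a->1 1b->2 1c->2 2a->2 2b->0 2c->2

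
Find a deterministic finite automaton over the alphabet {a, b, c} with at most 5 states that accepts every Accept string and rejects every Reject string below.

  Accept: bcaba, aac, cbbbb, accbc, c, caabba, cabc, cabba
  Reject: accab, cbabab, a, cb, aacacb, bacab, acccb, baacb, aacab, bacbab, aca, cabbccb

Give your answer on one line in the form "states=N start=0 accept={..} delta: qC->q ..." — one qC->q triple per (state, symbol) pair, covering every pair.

states=5 start=0 accept={1} delta: 0a->0 0b->0 0c->1 1a->2 1b->2 1c->0 2a->1 2b->3 2c->0 3a->1 3b->4 3c->1 4a->1 4b->1 4c->0

Grow the machine one transition at a time. Run the examples from 0; the earliest place one falls off (shortest prefix, ties alphabetical) gets sent to the lowest-numbered state that keeps every Accept/Reject pair distinguishable — a pair clashes when both reach the same state with identical unread suffix — and to a fresh state only if none does.
a: 0a undefined. 0a->0: ok.
b: 0b undefined. 0b->0: ok.
c: 0c undefined. 0c->0: no, bcaba/accab meet in 0. Open state 1: 0c->1.
ca: 1a undefined. 1a->0: no, bcaba/a meet in 0. 1a->1: no, aac/aca meet in 1. Open state 2: 1a->2.
cb: 1b undefined. 1b->0: no, cbbbb/cbabab meet in 0. 1b->1: no, aac/cb meet in 1. 1b->2: ok.
acc: 1c undefined. 1c->0: ok.
caa: 2a undefined. 2a->0: no, caabba/accab meet in 0. 2a->1: ok.
cab: 2b undefined. 2b->0: no, bcaba/accab meet in 0. 2b->1: no, bcaba/cbabab meet in 2. 2b->2: no, cbbbb/cbabab meet in 2. Open state 3: 2b->3.
cabb: 3b undefined. 3b->0: no, cbbbb/accab meet in 0. 3b->1: no, cbbbb/cbabab meet in 2. 3b->2: no, cbbbb/bacab meet in 3. 3b->3: no, cbbbb/bacab meet in 3. Open state 4: 3b->4.
cabc: 3c undefined. 3c->0: no, cabc/accab meet in 0. 3c->1: ok.
aacac: 2c undefined. 2c->0: ok.
bcaba: 3a undefined. 3a->0: no, bcaba/accab meet in 0. 3a->1: ok.
cabba: 4a undefined. 4a->0: no, cabba/accab meet in 0. 4a->1: ok.
cabbc: 4c undefined. 4c->0: ok.
cbbbb: 4b undefined. 4b->0: no, cbbbb/accab meet in 0. 4b->1: ok.
All examples now run through 5 states with every (state, symbol) defined. Accept strings end in {1}, Reject strings end in {0,2,3}; accept={1}.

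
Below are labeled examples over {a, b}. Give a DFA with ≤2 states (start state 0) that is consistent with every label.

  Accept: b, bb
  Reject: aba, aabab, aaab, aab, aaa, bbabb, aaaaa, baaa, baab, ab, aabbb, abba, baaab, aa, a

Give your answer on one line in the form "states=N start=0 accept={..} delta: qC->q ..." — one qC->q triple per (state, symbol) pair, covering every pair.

State merging on the prefix tree: take the shortest (then alphabetical) example prefix whose next move is undefined and point that move at state 0, else 1, else 2, ...; a target is out if some Accept/Reject pair would then sit in one state with the same input left (inseparable). If every existing state is out, open a new one.
a: 0a undefined. 0a->0: no, b/aaab meet in 0 with "b" left. Open state 1: 0a->1.
b: 0b undefined. 0b->0: ok.
aa: 1a undefined. 1a->0: no, b/aab meet in 0. 1a->1: ok.
ab: 1b undefined. 1b->0: no, b/aabab meet in 0. 1b->1: ok.
All examples now run through 2 states with every (state, symbol) defined. Accept strings end in {0}, Reject strings end in {1}; accept={0}.

states=2 start=0 accept={0} delta: 0a->1 0b->0 1a->1 1b->1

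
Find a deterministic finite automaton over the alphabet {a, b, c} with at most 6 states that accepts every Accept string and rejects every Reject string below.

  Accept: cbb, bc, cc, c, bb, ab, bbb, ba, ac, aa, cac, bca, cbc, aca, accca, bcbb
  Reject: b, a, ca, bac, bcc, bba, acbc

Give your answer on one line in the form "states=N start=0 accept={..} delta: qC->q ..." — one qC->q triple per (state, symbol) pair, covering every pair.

State merging on the prefix tree: take the shortest (then alphabetical) example prefix whose next move is undefined and point that move at state 0, else 1, else 2, ...; a target is out if some Accept/Reject pair would then sit in one state with the same input left (inseparable). If every existing state is out, open a new one.
a: 0a undefined. 0a->0: no, ab/b meet in 0 with "b" left. Open state 1: 0a->1.
b: 0b undefined. 0b->0: no, cc/bcc meet in 0 with "cc" left. 0b->1: ok.
c: 0c undefined. 0c->0: ok.
aa: 1a undefined. 1a->0: no, cc/bac meet in 0. 1a->1: no, bc/bac meet in 1 with "c" left. Open state 2: 1a->2.
ab: 1b undefined. 1b->0: no, bbb/b meet in 1. 1b->1: no, cbb/b meet in 1. 1b->2: ok.
ac: 1c undefined. 1c->0: no, bc/bcc meet in 0. 1c->1: no, bc/b meet in 1. 1c->2: no, bca/bba meet in 2 with "a" left. Open state 3: 1c->3.
aca: 3a undefined. 3a->0: ok.
acb: 3b undefined. 3b->0: no, cc/acbc meet in 0. 3b->1: no, bc/acbc meet in 3. 3b->2: ok.
acc: 3c undefined. 3c->0: no, cc/bcc meet in 0. 3c->1: ok.
bac: 2c undefined. 2c->0: no, cc/bac meet in 0. 2c->1: ok.
bba: 2a undefined. 2a->0: no, cc/bba meet in 0. 2a->1: ok.
bbb: 2b undefined. 2b->0: ok.
All examples now run through 4 states with every (state, symbol) defined. Accept strings end in {0,2,3}, Reject strings end in {1}; accept={0,2,3}.

states=4 start=0 accept={0,2,3} delta: 0a->1 0b->1 0c->0 1a->2 1b->2 1c->3 2a->1 2b->0 2c->1 3a->0 3b->2 3c->1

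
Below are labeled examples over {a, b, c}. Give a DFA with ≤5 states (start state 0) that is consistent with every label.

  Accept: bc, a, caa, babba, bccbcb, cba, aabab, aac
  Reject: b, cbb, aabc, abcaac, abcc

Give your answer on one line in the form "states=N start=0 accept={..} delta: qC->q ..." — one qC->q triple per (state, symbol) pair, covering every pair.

Fold the examples into a partial DFA from state 0: repeatedly fix the first undefined (state, symbol) met by the shortest-then-alphabetical prefix, trying targets in increasing order and rejecting any under which an Accept and a Reject string meet in one state with the same remainder; add a state when all current targets are rejected. Accepting states are where Accept strings end.
a: 0a undefined. 0a->0: no, bc/aabc meet in 0 with "bc" left. Open state 1: 0a->1.
b: 0b undefined. 0b->0: ok.
c: 0c undefined. 0c->0: no, bc/b meet in 0. 0c->1: ok.
aa: 1a undefined. 1a->0: no, bc/aabc meet in 1. 1a->1: ok.
ab: 1b undefined. 1b->0: no, bc/aabc meet in 1. 1b->1: no, bc/cbb meet in 1. Open state 2: 1b->2.
aac: 1c undefined. 1c->0: no, aac/b meet in 0. 1c->1: ok.
abc: 2c undefined. 2c->0: no, bc/abcaac meet in 1. 2c->1: no, bc/aabc meet in 1. 2c->2: no, bccbcb/cbb meet in 2 with "b" left. Open state 3: 2c->3.
cba: 2a undefined. 2a->0: no, cba/b meet in 0. 2a->1: ok.
cbb: 2b undefined. 2b->0: ok.
abca: 3a undefined. 3a->0: no, bc/abcaac meet in 1. 3a->1: no, bc/abcaac meet in 1. 3a->2: no, bc/abcaac meet in 1. 3a->3: ok.
abcc: 3c undefined. 3c->0: ok.
bccbcb: 3b undefined. 3b->0: no, bccbcb/b meet in 0. 3b->1: ok.
All examples now run through 4 states with every (state, symbol) defined. Accept strings end in {1,2}, Reject strings end in {0,3}; accept={1,2}.

states=4 start=0 accept={1,2} delta: 0a->1 0b->0 0c->1 1a->1 1b->2 1c->1 2a->1 2b->0 2c->3 3a->3 3b->1 3c->0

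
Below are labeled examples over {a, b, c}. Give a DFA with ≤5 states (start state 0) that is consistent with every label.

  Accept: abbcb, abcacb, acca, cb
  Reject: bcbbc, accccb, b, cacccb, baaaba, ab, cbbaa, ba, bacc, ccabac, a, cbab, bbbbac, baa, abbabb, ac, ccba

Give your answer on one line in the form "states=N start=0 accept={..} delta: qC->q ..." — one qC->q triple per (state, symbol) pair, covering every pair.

states=4 start=0 accept={2} delta: 0a->0 0b->0 0c->1 1a->0 1b->2 1c->3 2a->0 2b->0 2c->0 3a->2 3b->0 3c->2

State merging on the prefix tree: take the shortest (then alphabetical) example prefix whose next move is undefined and point that move at state 0, else 1, else 2, ...; a target is out if some Accept/Reject pair would then sit in one state with the same input left (inseparable). If every existing state is out, open a new one.
a: 0a undefined. 0a->0: ok.
b: 0b undefined. 0b->0: ok.
c: 0c undefined. 0c->0: no, abbcb/bcbbc meet in 0. Open state 1: 0c->1.
ca: 1a undefined. 1a->0: ok.
cb: 1b undefined. 1b->0: no, abbcb/b meet in 0. 1b->1: no, abbcb/bbbbac meet in 1. Open state 2: 1b->2.
cc: 1c undefined. 1c->0: no, abbcb/cacccb meet in 2. 1c->1: no, abbcb/accccb meet in 2. 1c->2: no, abbcb/bacc meet in 2. Open state 3: 1c->3.
cba: 2a undefined. 2a->0: ok.
cbb: 2b undefined. 2b->0: ok.
cca: 3a undefined. 3a->0: no, acca/b meet in 0. 3a->1: no, acca/bcbbc meet in 1. 3a->2: ok.
ccb: 3b undefined. 3b->0: ok.
accc: 3c undefined. 3c->0: no, abbcb/accccb meet in 2. 3c->1: no, abbcb/cacccb meet in 2. 3c->2: ok.
acccc: 2c undefined. 2c->0: ok.
All examples now run through 4 states with every (state, symbol) defined. Accept strings end in {2}, Reject strings end in {0,1,3}; accept={2}.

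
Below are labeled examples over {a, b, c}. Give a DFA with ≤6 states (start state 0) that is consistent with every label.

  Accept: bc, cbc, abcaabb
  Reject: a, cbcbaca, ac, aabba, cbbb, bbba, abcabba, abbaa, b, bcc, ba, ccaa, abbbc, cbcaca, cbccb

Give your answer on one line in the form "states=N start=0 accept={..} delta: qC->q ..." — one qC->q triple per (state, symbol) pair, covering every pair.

states=3 start=0 accept={2} delta: 0a->0 0b->1 0c->0 1a->0 1b->2 1c->2 2a->0 2b->0 2c->0

State merging on the prefix tree: take the shortest (then alphabetical) example prefix whose next move is undefined and point that move at state 0, else 1, else 2, ...; a target is out if some Accept/Reject pair would then sit in one state with the same input left (inseparable). If every existing state is out, open a new one.
a: 0a undefined. 0a->0: ok.
b: 0b undefined. 0b->0: no, bc/ac meet in 0 with "c" left. Open state 1: 0b->1.
c: 0c undefined. 0c->0: ok.
ba: 1a undefined. 1a->0: ok.
bb: 1b undefined. 1b->0: no, bc/abbbc meet in 1 with "c" left. 1b->1: no, bc/abbbc meet in 1 with "c" left. Open state 2: 1b->2.
bc: 1c undefined. 1c->0: no, bc/a meet in 0. 1c->1: no, bc/b meet in 1. 1c->2: ok.
bbb: 2b undefined. 2b->0: ok.
bcc: 2c undefined. 2c->0: ok.
abba: 2a undefined. 2a->0: ok.
All examples now run through 3 states with every (state, symbol) defined. Accept strings end in {2}, Reject strings end in {0,1}; accept={2}.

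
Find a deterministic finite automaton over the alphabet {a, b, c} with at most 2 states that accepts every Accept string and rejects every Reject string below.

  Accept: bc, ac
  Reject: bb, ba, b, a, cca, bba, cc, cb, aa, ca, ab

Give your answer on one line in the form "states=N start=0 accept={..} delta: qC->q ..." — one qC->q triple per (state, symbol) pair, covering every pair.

states=2 start=0 accept={1} delta: 0a->0 0b->0 0c->1 1a->0 1b->0 1c->0

State merging on the prefix tree: take the shortest (then alphabetical) example prefix whose next move is undefined and point that move at state 0, else 1, else 2, ...; a target is out if some Accept/Reject pair would then sit in one state with the same input left (inseparable). If every existing state is out, open a new one.
a: 0a undefined. 0a->0: ok.
b: 0b undefined. 0b->0: ok.
c: 0c undefined. 0c->0: no, bc/bb meet in 0. Open state 1: 0c->1.
ca: 1a undefined. 1a->0: ok.
cb: 1b undefined. 1b->0: ok.
cc: 1c undefined. 1c->0: ok.
All examples now run through 2 states with every (state, symbol) defined. Accept strings end in {1}, Reject strings end in {0}; accept={1}.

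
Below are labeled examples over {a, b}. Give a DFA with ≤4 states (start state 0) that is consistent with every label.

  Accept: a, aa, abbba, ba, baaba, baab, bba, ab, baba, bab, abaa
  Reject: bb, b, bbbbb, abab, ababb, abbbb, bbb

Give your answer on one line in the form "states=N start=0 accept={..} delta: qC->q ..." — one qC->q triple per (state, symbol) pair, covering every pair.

Grow the machine one transition at a time. Run the examples from 0; the earliest place one falls off (shortest prefix, ties alphabetical) gets sent to the lowest-numbered state that keeps every Accept/Reject pair distinguishable — a pair clashes when both reach the same state with identical unread suffix — and to a fresh state only if none does.
a: 0a undefined. 0a->0: no, ab/b meet in 0 with "b" left. Open state 1: 0a->1.
b: 0b undefined. 0b->0: ok.
aa: 1a undefined. 1a->0: no, aa/bb meet in 0. 1a->1: ok.
ab: 1b undefined. 1b->0: no, baab/bb meet in 0. 1b->1: no, a/abab meet in 1. Open state 2: 1b->2.
aba: 2a undefined. 2a->0: no, baaba/bb meet in 0. 2a->1: no, baab/abab meet in 2. 2a->2: ok.
abb: 2b undefined. 2b->0: ok.
All examples now run through 3 states with every (state, symbol) defined. Accept strings end in {1,2}, Reject strings end in {0}; accept={1,2}.

states=3 start=0 accept={1,2} delta: 0a->1 0b->0 1a->1 1b->2 2a->2 2b->0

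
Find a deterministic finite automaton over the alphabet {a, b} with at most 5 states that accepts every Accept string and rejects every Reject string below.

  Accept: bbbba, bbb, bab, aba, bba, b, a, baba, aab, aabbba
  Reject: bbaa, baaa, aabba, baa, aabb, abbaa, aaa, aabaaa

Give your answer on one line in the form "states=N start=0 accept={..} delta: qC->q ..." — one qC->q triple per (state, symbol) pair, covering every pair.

states=4 start=0 accept={0,1,3} delta: 0a->1 0b->0 1a->2 1b->0 2a->2 2b->3 3a->0 3b->2

State merging on the prefix tree: take the shortest (then alphabetical) example prefix whose next move is undefined and point that move at state 0, else 1, else 2, ...; a target is out if some Accept/Reject pair would then sit in one state with the same input left (inseparable). If every existing state is out, open a new one.
a: 0a undefined. 0a->0: no, bba/aabba meet in 0 with "bba" left. Open state 1: 0a->1.
b: 0b undefined. 0b->0: ok.
aa: 1a undefined. 1a->0: no, bbbba/baaa meet in 1. 1a->1: no, bbbba/bbaa meet in 1. Open state 2: 1a->2.
ab: 1b undefined. 1b->0: ok.
aaa: 2a undefined. 2a->0: no, bbb/baaa meet in 0. 2a->1: no, bbbba/baaa meet in 1. 2a->2: ok.
aab: 2b undefined. 2b->0: no, bbbba/aabba meet in 1. 2b->1: no, bbbba/aabba meet in 1. 2b->2: no, aab/bbaa meet in 2. Open state 3: 2b->3.
aaba: 3a undefined. 3a->0: ok.
aabb: 3b undefined. 3b->0: no, bbbba/aabba meet in 1. 3b->1: no, bbbba/aabb meet in 1. 3b->2: ok.
All examples now run through 4 states with every (state, symbol) defined. Accept strings end in {0,1,3}, Reject strings end in {2}; accept={0,1,3}.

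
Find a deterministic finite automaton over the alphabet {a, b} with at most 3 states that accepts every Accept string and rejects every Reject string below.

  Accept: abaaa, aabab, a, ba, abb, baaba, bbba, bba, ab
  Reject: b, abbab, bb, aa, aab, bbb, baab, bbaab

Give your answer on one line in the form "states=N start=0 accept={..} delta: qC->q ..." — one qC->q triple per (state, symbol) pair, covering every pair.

Grow the machine one transition at a time. Run the examples from 0; the earliest place one falls off (shortest prefix, ties alphabetical) gets sent to the lowest-numbered state that keeps every Accept/Reject pair distinguishable — a pair clashes when both reach the same state with identical unread suffix — and to a fresh state only if none does.
a: 0a undefined. 0a->0: no, a/aa meet in 0. Open state 1: 0a->1.
b: 0b undefined. 0b->0: ok.
aa: 1a undefined. 1a->0: ok.
ab: 1b undefined. 1b->0: no, aabab/b meet in 0. 1b->1: no, abaaa/b meet in 0. Open state 2: 1b->2.
aba: 2a undefined. 2a->0: no, abaaa/b meet in 0. 2a->1: ok.
abb: 2b undefined. 2b->0: no, aabab/abbab meet in 2. 2b->1: ok.
All examples now run through 3 states with every (state, symbol) defined. Accept strings end in {1,2}, Reject strings end in {0}; accept={1,2}.

states=3 start=0 accept={1,2} delta: 0a->1 0b->0 1a->0 1b->2 2a->1 2b->1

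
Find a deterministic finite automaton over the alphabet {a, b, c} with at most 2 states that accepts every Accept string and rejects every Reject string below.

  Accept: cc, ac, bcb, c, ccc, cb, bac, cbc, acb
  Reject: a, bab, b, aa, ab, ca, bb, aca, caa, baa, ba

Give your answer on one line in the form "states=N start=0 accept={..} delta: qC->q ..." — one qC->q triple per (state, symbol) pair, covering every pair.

states=2 start=0 accept={1} delta: 0a->0 0b->0 0c->1 1a->0 1b->1 1c->1

Fold the examples into a partial DFA from state 0: repeatedly fix the first undefined (state, symbol) met by the shortest-then-alphabetical prefix, trying targets in increasing order and rejecting any under which an Accept and a Reject string meet in one state with the same remainder; add a state when all current targets are rejected. Accepting states are where Accept strings end.
a: 0a undefined. 0a->0: ok.
b: 0b undefined. 0b->0: ok.
c: 0c undefined. 0c->0: no, cc/a meet in 0. Open state 1: 0c->1.
ca: 1a undefined. 1a->0: ok.
cb: 1b undefined. 1b->0: no, bcb/a meet in 0. 1b->1: ok.
cc: 1c undefined. 1c->0: no, cc/a meet in 0. 1c->1: ok.
All examples now run through 2 states with every (state, symbol) defined. Accept strings end in {1}, Reject strings end in {0}; accept={1}.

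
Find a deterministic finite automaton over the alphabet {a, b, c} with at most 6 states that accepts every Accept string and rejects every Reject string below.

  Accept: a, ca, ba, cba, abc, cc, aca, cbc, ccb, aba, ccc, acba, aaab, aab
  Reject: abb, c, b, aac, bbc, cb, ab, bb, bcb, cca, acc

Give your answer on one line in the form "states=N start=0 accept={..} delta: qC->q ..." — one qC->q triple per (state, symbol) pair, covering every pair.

states=5 start=0 accept={1,4} delta: 0a->1 0b->0 0c->2 1a->3 1b->2 1c->0 2a->1 2b->2 2c->4 3a->3 3b->1 3c->0 4a->0 4b->1 4c->1

State merging on the prefix tree: take the shortest (then alphabetical) example prefix whose next move is undefined and point that move at state 0, else 1, else 2, ...; a target is out if some Accept/Reject pair would then sit in one state with the same input left (inseparable). If every existing state is out, open a new one.
a: 0a undefined. 0a->0: no, cc/acc meet in 0 with "cc" left. Open state 1: 0a->1.
b: 0b undefined. 0b->0: ok.
c: 0c undefined. 0c->0: no, a/cca meet in 1. 0c->1: no, a/c meet in 1. Open state 2: 0c->2.
aa: 1a undefined. 1a->0: no, aaab/ab meet in 1 with "b" left. 1a->1: no, aaab/ab meet in 1 with "b" left. 1a->2: no, cc/aac meet in 2 with "c" left. Open state 3: 1a->3.
ab: 1b undefined. 1b->0: no, abc/c meet in 2. 1b->1: no, a/abb meet in 1. 1b->2: ok.
ac: 1c undefined. 1c->0: ok.
ca: 2a undefined. 2a->0: no, ca/b meet in 0. 2a->1: ok.
cb: 2b undefined. 2b->0: no, cbc/c meet in 2. 2b->1: no, a/abb meet in 1. 2b->2: ok.
cc: 2c undefined. 2c->0: no, a/cca meet in 1. 2c->1: no, ccb/abb meet in 2. 2c->2: no, a/cca meet in 1. 2c->3: no, ccc/aac meet in 3 with "c" left. Open state 4: 2c->4.
aaa: 3a undefined. 3a->0: no, aaab/b meet in 0. 3a->1: no, aaab/abb meet in 2. 3a->2: no, aaab/abb meet in 2. 3a->3: ok.
aab: 3b undefined. 3b->0: no, aaab/b meet in 0. 3b->1: ok.
aac: 3c undefined. 3c->0: ok.
cca: 4a undefined. 4a->0: ok.
ccb: 4b undefined. 4b->0: no, ccb/b meet in 0. 4b->1: ok.
ccc: 4c undefined. 4c->0: no, ccc/b meet in 0. 4c->1: ok.
All examples now run through 5 states with every (state, symbol) defined. Accept strings end in {1,4}, Reject strings end in {0,2}; accept={1,4}.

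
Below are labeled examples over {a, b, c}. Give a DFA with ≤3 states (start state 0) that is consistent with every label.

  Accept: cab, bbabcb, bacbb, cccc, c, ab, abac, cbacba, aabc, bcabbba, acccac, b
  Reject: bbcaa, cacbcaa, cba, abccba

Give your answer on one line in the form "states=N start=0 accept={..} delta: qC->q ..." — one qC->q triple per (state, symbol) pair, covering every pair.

states=3 start=0 accept={0,1} delta: 0a->0 0b->0 0c->1 1a->2 1b->1 1c->1 2a->2 2b->0 2c->0

Fold the examples into a partial DFA from state 0: repeatedly fix the first undefined (state, symbol) met by the shortest-then-alphabetical prefix, trying targets in increasing order and rejecting any under which an Accept and a Reject string meet in one state with the same remainder; add a state when all current targets are rejected. Accepting states are where Accept strings end.
a: 0a undefined. 0a->0: ok.
b: 0b undefined. 0b->0: ok.
c: 0c undefined. 0c->0: no, cab/bbcaa meet in 0. Open state 1: 0c->1.
ca: 1a undefined. 1a->0: no, cab/bbcaa meet in 0. 1a->1: no, c/bbcaa meet in 1. Open state 2: 1a->2.
cb: 1b undefined. 1b->0: no, bbabcb/cba meet in 0. 1b->1: ok.
cc: 1c undefined. 1c->0: no, cccc/abccba meet in 0. 1c->1: ok.
cab: 2b undefined. 2b->0: ok.
cac: 2c undefined. 2c->0: ok.
bbcaa: 2a undefined. 2a->0: no, cab/bbcaa meet in 0. 2a->1: no, bbabcb/bbcaa meet in 1. 2a->2: ok.
All examples now run through 3 states with every (state, symbol) defined. Accept strings end in {0,1}, Reject strings end in {2}; accept={0,1}.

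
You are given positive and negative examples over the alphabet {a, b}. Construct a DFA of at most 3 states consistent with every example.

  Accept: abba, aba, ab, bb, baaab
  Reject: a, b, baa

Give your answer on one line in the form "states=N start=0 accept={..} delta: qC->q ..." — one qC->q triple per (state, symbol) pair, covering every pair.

states=3 start=0 accept={0,2} delta: 0a->1 0b->1 1a->1 1b->2 2a->0 2b->2

State merging on the prefix tree: take the shortest (then alphabetical) example prefix whose next move is undefined and point that move at state 0, else 1, else 2, ...; a target is out if some Accept/Reject pair would then sit in one state with the same input left (inseparable). If every existing state is out, open a new one.
a: 0a undefined. 0a->0: no, ab/b meet in 0 with "b" left. Open state 1: 0a->1.
b: 0b undefined. 0b->0: no, bb/b meet in 0. 0b->1: ok.
ab: 1b undefined. 1b->0: no, aba/a meet in 1. 1b->1: no, ab/a meet in 1. Open state 2: 1b->2.
ba: 1a undefined. 1a->0: no, baaab/a meet in 1. 1a->1: ok.
aba: 2a undefined. 2a->0: ok.
abb: 2b undefined. 2b->0: no, abba/a meet in 1. 2b->1: no, abba/a meet in 1. 2b->2: ok.
All examples now run through 3 states with every (state, symbol) defined. Accept strings end in {0,2}, Reject strings end in {1}; accept={0,2}.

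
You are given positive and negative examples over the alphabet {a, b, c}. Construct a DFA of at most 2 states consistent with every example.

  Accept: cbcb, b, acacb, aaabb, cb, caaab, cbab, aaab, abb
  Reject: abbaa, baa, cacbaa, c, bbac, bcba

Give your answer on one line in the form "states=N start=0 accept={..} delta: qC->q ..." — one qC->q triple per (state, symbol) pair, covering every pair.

states=2 start=0 accept={1} delta: 0a->0 0b->1 0c->0 1a->0 1b->1 1c->0

Grow the machine one transition at a time. Run the examples from 0; the earliest place one falls off (shortest prefix, ties alphabetical) gets sent to the lowest-numbered state that keeps every Accept/Reject pair distinguishable — a pair clashes when both reach the same state with identical unread suffix — and to a fresh state only if none does.
a: 0a undefined. 0a->0: ok.
b: 0b undefined. 0b->0: no, b/abbaa meet in 0. Open state 1: 0b->1.
c: 0c undefined. 0c->0: ok.
ba: 1a undefined. 1a->0: ok.
bb: 1b undefined. 1b->0: no, aaabb/abbaa meet in 0. 1b->1: ok.
bc: 1c undefined. 1c->0: ok.
All examples now run through 2 states with every (state, symbol) defined. Accept strings end in {1}, Reject strings end in {0}; accept={1}.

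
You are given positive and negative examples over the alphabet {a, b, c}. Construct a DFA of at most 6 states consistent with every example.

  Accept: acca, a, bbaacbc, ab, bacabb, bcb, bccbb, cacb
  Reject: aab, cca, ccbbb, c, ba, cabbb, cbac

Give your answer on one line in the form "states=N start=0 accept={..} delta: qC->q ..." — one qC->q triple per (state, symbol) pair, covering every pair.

states=5 start=0 accept={0,1,3} delta: 0a->1 0b->1 0c->2 1a->2 1b->0 1c->0 2a->3 2b->4 2c->3 3a->2 3b->4 3c->0 4a->0 4b->3 4c->0

State merging on the prefix tree: take the shortest (then alphabetical) example prefix whose next move is undefined and point that move at state 0, else 1, else 2, ...; a target is out if some Accept/Reject pair would then sit in one state with the same input left (inseparable). If every existing state is out, open a new one.
a: 0a undefined. 0a->0: no, acca/cca meet in 0 with "cca" left. Open state 1: 0a->1.
b: 0b undefined. 0b->0: no, a/ba meet in 1. 0b->1: ok.
c: 0c undefined. 0c->0: no, a/cca meet in 1. 0c->1: no, a/c meet in 1. Open state 2: 0c->2.
aa: 1a undefined. 1a->0: no, a/aab meet in 1. 1a->1: no, a/ba meet in 1. 1a->2: ok.
ab: 1b undefined. 1b->0: ok.
ac: 1c undefined. 1c->0: ok.
ca: 2a undefined. 2a->0: no, a/cabbb meet in 1. 2a->1: no, ab/cabbb meet in 0. 2a->2: no, acca/c meet in 2. Open state 3: 2a->3.
cb: 2b undefined. 2b->0: no, ab/aab meet in 0. 2b->1: no, a/aab meet in 1. 2b->2: no, bccbb/aab meet in 2. 2b->3: no, acca/aab meet in 3. Open state 4: 2b->4.
cc: 2c undefined. 2c->0: no, a/cca meet in 1. 2c->1: no, bbaacbc/cca meet in 2. 2c->2: no, acca/cca meet in 3. 2c->3: ok.
cab: 3b undefined. 3b->0: no, bbaacbc/c meet in 2. 3b->1: no, a/ccbbb meet in 1. 3b->2: no, bccbb/ccbbb meet in 4 with "b" left. 3b->3: no, acca/ccbbb meet in 3. 3b->4: ok.
cac: 3c undefined. 3c->0: ok.
cba: 4a undefined. 4a->0: ok.
cca: 3a undefined. 3a->0: no, ab/cca meet in 0. 3a->1: no, a/cca meet in 1. 3a->2: ok.
cabb: 4b undefined. 4b->0: no, a/ccbbb meet in 1. 4b->1: no, ab/ccbbb meet in 0. 4b->2: no, bacabb/cca meet in 2. 4b->3: ok.
bbaacbc: 4c undefined. 4c->0: ok.
All examples now run through 5 states with every (state, symbol) defined. Accept strings end in {0,1,3}, Reject strings end in {2,4}; accept={0,1,3}.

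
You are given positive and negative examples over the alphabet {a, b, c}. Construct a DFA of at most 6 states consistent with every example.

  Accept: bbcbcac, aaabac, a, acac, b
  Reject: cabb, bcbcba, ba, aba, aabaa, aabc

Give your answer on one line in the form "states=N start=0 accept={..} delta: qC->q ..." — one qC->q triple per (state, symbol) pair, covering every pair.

State merging on the prefix tree: take the shortest (then alphabetical) example prefix whose next move is undefined and point that move at state 0, else 1, else 2, ...; a target is out if some Accept/Reject pair would then sit in one state with the same input left (inseparable). If every existing state is out, open a new one.
a: 0a undefined. 0a->0: ok.
b: 0b undefined. 0b->0: no, aaabac/aabc meet in 0 with "c" left. Open state 1: 0b->1.
c: 0c undefined. 0c->0: ok.
ba: 1a undefined. 1a->0: no, aaabac/ba meet in 0. 1a->1: no, aaabac/aabc meet in 1 with "c" left. Open state 2: 1a->2.
bb: 1b undefined. 1b->0: no, a/cabb meet in 0. 1b->1: no, b/cabb meet in 1. 1b->2: ok.
bc: 1c undefined. 1c->0: no, a/aabc meet in 0. 1c->1: no, b/aabc meet in 1. 1c->2: ok.
bbc: 2c undefined. 2c->0: ok.
bcb: 2b undefined. 2b->0: ok.
aabaa: 2a undefined. 2a->0: no, bbcbcac/aabaa meet in 0. 2a->1: no, bbcbcac/cabb meet in 2. 2a->2: ok.
All examples now run through 3 states with every (state, symbol) defined. Accept strings end in {0,1}, Reject strings end in {2}; accept={0,1}.

states=3 start=0 accept={0,1} delta: 0a->0 0b->1 0c->0 1a->2 1b->2 1c->2 2a->2 2b->0 2c->0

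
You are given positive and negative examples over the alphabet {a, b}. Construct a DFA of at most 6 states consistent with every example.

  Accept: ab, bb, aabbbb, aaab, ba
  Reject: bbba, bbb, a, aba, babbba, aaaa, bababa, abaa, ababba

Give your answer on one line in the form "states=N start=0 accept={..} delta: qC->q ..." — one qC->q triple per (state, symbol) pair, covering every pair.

Grow the machine one transition at a time. Run the examples from 0; the earliest place one falls off (shortest prefix, ties alphabetical) gets sent to the lowest-numbered state that keeps every Accept/Reject pair distinguishable — a pair clashes when both reach the same state with identical unread suffix — and to a fresh state only if none does.
a: 0a undefined. 0a->0: no, ba/aba meet in 0 with "ba" left. Open state 1: 0a->1.
b: 0b undefined. 0b->0: no, bb/bbb meet in 0. 0b->1: ok.
aa: 1a undefined. 1a->0: no, ba/aaaa meet in 0. 1a->1: no, ba/a meet in 1. Open state 2: 1a->2.
ab: 1b undefined. 1b->0: no, ba/bbba meet in 2. 1b->1: no, ab/bbb meet in 1. 1b->2: ok.
aaa: 2a undefined. 2a->0: no, aaab/a meet in 1. 2a->1: no, ab/aaaa meet in 2. 2a->2: no, ab/aba meet in 2. Open state 3: 2a->3.
aab: 2b undefined. 2b->0: no, aabbbb/bbb meet in 0. 2b->1: no, ab/bbba meet in 2. 2b->2: no, ab/bbb meet in 2. 2b->3: ok.
aaaa: 3a undefined. 3a->0: no, ab/bababa meet in 2. 3a->1: ok.
aaab: 3b undefined. 3b->0: no, ab/babbba meet in 2. 3b->1: no, aabbbb/bbb meet in 3. 3b->2: ok.
All examples now run through 4 states with every (state, symbol) defined. Accept strings end in {2}, Reject strings end in {1,3}; accept={2}.

states=4 start=0 accept={2} delta: 0a->1 0b->1 1a->2 1b->2 2a->3 2b->3 3a->1 3b->2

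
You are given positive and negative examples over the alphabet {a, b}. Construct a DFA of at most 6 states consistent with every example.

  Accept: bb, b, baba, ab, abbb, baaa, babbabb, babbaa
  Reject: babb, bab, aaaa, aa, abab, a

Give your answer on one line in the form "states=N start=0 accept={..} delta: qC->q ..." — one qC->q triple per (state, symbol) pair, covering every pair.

Fold the examples into a partial DFA from state 0: repeatedly fix the first undefined (state, symbol) met by the shortest-then-alphabetical prefix, trying targets in increasing order and rejecting any under which an Accept and a Reject string meet in one state with the same remainder; add a state when all current targets are rejected. Accepting states are where Accept strings end.
a: 0a undefined. 0a->0: ok.
b: 0b undefined. 0b->0: no, bb/babb meet in 0. Open state 1: 0b->1.
ba: 1a undefined. 1a->0: no, bb/babb meet in 1 with "b" left. 1a->1: no, bb/bab meet in 1 with "b" left. Open state 2: 1a->2.
bb: 1b undefined. 1b->0: no, bb/aaaa meet in 0. 1b->1: ok.
baa: 2a undefined. 2a->0: no, baaa/aaaa meet in 0. 2a->1: ok.
bab: 2b undefined. 2b->0: no, bb/babb meet in 1. 2b->1: no, bb/babb meet in 1. 2b->2: no, baaa/babb meet in 2. Open state 3: 2b->3.
baba: 3a undefined. 3a->0: no, baba/aaaa meet in 0. 3a->1: ok.
babb: 3b undefined. 3b->0: no, babbaa/babb meet in 0. 3b->1: no, bb/babb meet in 1. 3b->2: no, baaa/babb meet in 2. 3b->3: ok.
All examples now run through 4 states with every (state, symbol) defined. Accept strings end in {1,2}, Reject strings end in {0,3}; accept={1,2}.

states=4 start=0 accept={1,2} delta: 0a->0 0b->1 1a->2 1b->1 2a->1 2b->3 3a->1 3b->3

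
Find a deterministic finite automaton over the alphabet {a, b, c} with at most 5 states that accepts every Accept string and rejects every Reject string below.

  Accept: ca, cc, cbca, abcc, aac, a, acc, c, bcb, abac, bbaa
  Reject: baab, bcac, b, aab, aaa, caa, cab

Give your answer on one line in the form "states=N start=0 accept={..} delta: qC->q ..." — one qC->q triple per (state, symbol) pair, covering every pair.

states=5 start=0 accept={1,2,3,4} delta: 0a->1 0b->0 0c->2 1a->3 1b->0 1c->1 2a->4 2b->1 2c->1 3a->0 3b->0 3c->1 4a->0 4b->0 4c->0

Fold the examples into a partial DFA from state 0: repeatedly fix the first undefined (state, symbol) met by the shortest-then-alphabetical prefix, trying targets in increasing order and rejecting any under which an Accept and a Reject string meet in one state with the same remainder; add a state when all current targets are rejected. Accepting states are where Accept strings end.
a: 0a undefined. 0a->0: no, a/aaa meet in 0. Open state 1: 0a->1.
b: 0b undefined. 0b->0: ok.
c: 0c undefined. 0c->0: no, cc/b meet in 0. 0c->1: no, aac/bcac meet in 1 with "ac" left. Open state 2: 0c->2.
aa: 1a undefined. 1a->0: no, a/aaa meet in 1. 1a->1: no, a/aaa meet in 1. 1a->2: no, ca/aaa meet in 2 with "a" left. Open state 3: 1a->3.
ab: 1b undefined. 1b->0: ok.
ac: 1c undefined. 1c->0: no, abac/b meet in 0. 1c->1: ok.
ca: 2a undefined. 2a->0: no, ca/b meet in 0. 2a->1: no, ca/bcac meet in 1. 2a->2: no, ca/caa meet in 2. 2a->3: no, aac/bcac meet in 3 with "c" left. Open state 4: 2a->4.
cb: 2b undefined. 2b->0: no, bcb/b meet in 0. 2b->1: ok.
cc: 2c undefined. 2c->0: no, cc/b meet in 0. 2c->1: ok.
aaa: 3a undefined. 3a->0: ok.
aab: 3b undefined. 3b->0: ok.
aac: 3c undefined. 3c->0: no, aac/baab meet in 0. 3c->1: ok.
caa: 4a undefined. 4a->0: ok.
cab: 4b undefined. 4b->0: ok.
bcac: 4c undefined. 4c->0: ok.
All examples now run through 5 states with every (state, symbol) defined. Accept strings end in {1,2,3,4}, Reject strings end in {0}; accept={1,2,3,4}.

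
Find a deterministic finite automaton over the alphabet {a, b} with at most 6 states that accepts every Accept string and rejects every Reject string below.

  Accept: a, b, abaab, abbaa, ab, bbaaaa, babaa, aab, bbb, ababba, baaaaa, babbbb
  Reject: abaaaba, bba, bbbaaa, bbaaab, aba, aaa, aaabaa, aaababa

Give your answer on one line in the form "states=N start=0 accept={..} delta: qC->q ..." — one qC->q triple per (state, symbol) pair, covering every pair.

states=6 start=0 accept={0,1,2} delta: 0a->1 0b->1 1a->2 1b->2 2a->3 2b->0 3a->4 3b->2 4a->5 4b->0 5a->0 5b->3

Fold the examples into a partial DFA from state 0: repeatedly fix the first undefined (state, symbol) met by the shortest-then-alphabetical prefix, trying targets in increasing order and rejecting any under which an Accept and a Reject string meet in one state with the same remainder; add a state when all current targets are rejected. Accepting states are where Accept strings end.
a: 0a undefined. 0a->0: no, a/aaa meet in 0. Open state 1: 0a->1.
b: 0b undefined. 0b->0: no, a/bba meet in 1. 0b->1: ok.
aa: 1a undefined. 1a->0: no, a/aaa meet in 1. 1a->1: no, a/aaa meet in 1. Open state 2: 1a->2.
ab: 1b undefined. 1b->0: no, a/bba meet in 1. 1b->1: no, abbaa/aaa meet in 2 with "a" left. 1b->2: ok.
aaa: 2a undefined. 2a->0: no, bbaaaa/bba meet in 0. 2a->1: no, a/abaaaba meet in 1. 2a->2: no, abaab/bbaaab meet in 2 with "b" left. Open state 3: 2a->3.
aab: 2b undefined. 2b->0: ok.
aaab: 3b undefined. 3b->0: no, abbaa/aaabaa meet in 2. 3b->1: no, a/aaababa meet in 1. 3b->2: ok.
abaa: 3a undefined. 3a->0: no, abbaa/bbaaab meet in 2. 3a->1: no, a/abaaaba meet in 1. 3a->2: no, abbaa/bbaaab meet in 2. 3a->3: no, abaab/bbaaab meet in 2. Open state 4: 3a->4.
abaaa: 4a undefined. 4a->0: no, a/bbaaab meet in 1. 4a->1: no, abbaa/bbaaab meet in 2. 4a->2: no, a/abaaaba meet in 1. 4a->3: no, abbaa/bbaaab meet in 2. 4a->4: no, abaab/bbaaab meet in 4 with "b" left. Open state 5: 4a->5.
abaab: 4b undefined. 4b->0: ok.
abaaab: 5b undefined. 5b->0: no, a/abaaaba meet in 1. 5b->1: no, a/bbaaab meet in 1. 5b->2: no, abbaa/bbaaab meet in 2. 5b->3: ok.
baaaaa: 5a undefined. 5a->0: ok.
All examples now run through 6 states with every (state, symbol) defined. Accept strings end in {0,1,2}, Reject strings end in {3,4}; accept={0,1,2}.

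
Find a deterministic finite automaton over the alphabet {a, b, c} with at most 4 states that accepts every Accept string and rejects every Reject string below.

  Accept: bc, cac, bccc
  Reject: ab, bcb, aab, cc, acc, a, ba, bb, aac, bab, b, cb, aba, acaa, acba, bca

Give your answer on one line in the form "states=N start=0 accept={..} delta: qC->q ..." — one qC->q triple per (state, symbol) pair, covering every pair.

Grow the machine one transition at a time. Run the examples from 0; the earliest place one falls off (shortest prefix, ties alphabetical) gets sent to the lowest-numbered state that keeps every Accept/Reject pair distinguishable — a pair clashes when both reach the same state with identical unread suffix — and to a fresh state only if none does.
a: 0a undefined. 0a->0: ok.
b: 0b undefined. 0b->0: no, bc/aac meet in 0 with "c" left. Open state 1: 0b->1.
c: 0c undefined. 0c->0: no, cac/cc meet in 0. 0c->1: no, bc/cc meet in 1 with "c" left. Open state 2: 0c->2.
ba: 1a undefined. 1a->0: ok.
bb: 1b undefined. 1b->0: ok.
bc: 1c undefined. 1c->0: no, bc/a meet in 0. 1c->1: no, bc/ab meet in 1. 1c->2: no, bc/aac meet in 2. Open state 3: 1c->3.
ca: 2a undefined. 2a->0: no, cac/aac meet in 2. 2a->1: ok.
cb: 2b undefined. 2b->0: ok.
cc: 2c undefined. 2c->0: ok.
bca: 3a undefined. 3a->0: ok.
bcb: 3b undefined. 3b->0: ok.
bcc: 3c undefined. 3c->0: no, bccc/aac meet in 2. 3c->1: ok.
All examples now run through 4 states with every (state, symbol) defined. Accept strings end in {3}, Reject strings end in {0,1,2}; accept={3}.

states=4 start=0 accept={3} delta: 0a->0 0b->1 0c->2 1a->0 1b->0 1c->3 2a->1 2b->0 2c->0 3a->0 3b->0 3c->1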